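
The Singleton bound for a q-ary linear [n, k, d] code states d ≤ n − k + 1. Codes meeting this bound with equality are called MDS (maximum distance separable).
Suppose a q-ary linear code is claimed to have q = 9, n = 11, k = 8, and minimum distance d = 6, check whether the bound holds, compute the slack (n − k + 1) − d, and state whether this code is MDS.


Singleton RHS = n − k + 1 = 4, slack = -2, bound violated (no such code; not MDS).

Singleton bound: d ≤ n − k + 1.
Here n = 11, k = 8, so n − k + 1 = 4.
Given d = 6, check d ≤ 4: NO.
Slack = (n − k + 1) − d = -2.
The slack is negative: d = 6 exceeds n − k + 1 = 4 by 2, so the Singleton bound is violated and no linear [11, 8, 6]_9 code can exist. In particular it is not MDS (MDS requires d = n − k + 1 exactly).
Description: the claimed parameters are [11, 8, 6]_9; such a code would be impossible (violates the Singleton bound).


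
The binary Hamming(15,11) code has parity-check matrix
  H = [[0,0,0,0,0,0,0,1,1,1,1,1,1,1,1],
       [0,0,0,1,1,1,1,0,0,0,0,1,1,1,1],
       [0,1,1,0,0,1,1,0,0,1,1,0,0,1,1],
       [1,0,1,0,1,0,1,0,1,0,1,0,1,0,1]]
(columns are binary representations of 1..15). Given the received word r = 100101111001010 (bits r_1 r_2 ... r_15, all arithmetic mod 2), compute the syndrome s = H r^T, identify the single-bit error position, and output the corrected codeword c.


s = (0, 1, 1, 1)^T, error position = 7, corrected codeword c = 100101011001010

Compute s = H r^T mod 2 one row at a time:
  s_1 = 1 + 1 + 0 + 0 + 1 + 0 + 1 + 0 = 4 ≡ 0 (mod 2).
  s_2 = 1 + 0 + 1 + 1 + 1 + 0 + 1 + 0 = 5 ≡ 1 (mod 2).
  s_3 = 0 + 0 + 1 + 1 + 0 + 0 + 1 + 0 = 3 ≡ 1 (mod 2).
  s_4 = 1 + 0 + 0 + 1 + 1 + 0 + 0 + 0 = 3 ≡ 1 (mod 2).
s = (0, 1, 1, 1)^T — this equals column 7 of H (binary 0111), so error is at position 7.
Correct: flip bit 7 of r = 100101111001010 to get c = 100101011001010.


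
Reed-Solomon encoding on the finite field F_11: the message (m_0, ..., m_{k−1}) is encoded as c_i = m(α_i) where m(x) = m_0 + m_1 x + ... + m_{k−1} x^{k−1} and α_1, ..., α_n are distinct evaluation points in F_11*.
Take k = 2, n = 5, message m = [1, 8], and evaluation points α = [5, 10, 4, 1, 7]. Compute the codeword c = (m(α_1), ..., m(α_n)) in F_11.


c = [8, 4, 0, 9, 2]

Message polynomial: m(x) = 1 + 8·x (mod 11).
For each evaluation point α_i, compute m(α_i) mod 11:
  α_1 = 5: Horner steps 8 → 8, so m(5) = 8.
  α_2 = 10: Horner steps 8 → 4, so m(10) = 4.
  α_3 = 4: Horner steps 8 → 0, so m(4) = 0.
  α_4 = 1: Horner steps 8 → 9, so m(1) = 9.
  α_5 = 7: Horner steps 8 → 2, so m(7) = 2.
Codeword c = [8, 4, 0, 9, 2] ∈ F_11^5.


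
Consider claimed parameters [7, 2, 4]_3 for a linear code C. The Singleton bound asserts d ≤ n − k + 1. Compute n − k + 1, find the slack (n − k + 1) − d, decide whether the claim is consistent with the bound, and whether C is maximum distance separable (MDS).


Singleton RHS = n − k + 1 = 6, slack = 2, bound satisfied, not MDS.

Singleton bound: d ≤ n − k + 1.
Here n = 7, k = 2, so n − k + 1 = 6.
Given d = 4, check d ≤ 6: YES.
Slack = (n − k + 1) − d = 2.
The code is NOT MDS (slack = 2 > 0).
Description: the claimed parameters are [7, 2, 4]_3; such a code would be non-MDS.


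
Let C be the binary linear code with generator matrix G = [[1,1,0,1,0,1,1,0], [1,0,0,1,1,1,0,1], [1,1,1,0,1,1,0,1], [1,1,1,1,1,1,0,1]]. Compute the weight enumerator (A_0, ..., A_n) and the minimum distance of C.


Weight distribution: A_0 = 1, A_1 = 1, A_2 = 1, A_3 = 1, A_4 = 5, A_5 = 5, A_6 = 1, A_7 = 1. Minimum distance d = 1.

Enumerate all 2^4 = 16 messages m ∈ F_2^4.
For each, compute codeword c = mG in F_2^8, then tally its weight.
  m = 0000 → c = 00000000, weight = 0.
  m = 1000 → c = 11010110, weight = 5.
  m = 0100 → c = 10011101, weight = 5.
  m = 1100 → c = 01001011, weight = 4.
  m = 0010 → c = 11101101, weight = 6.
  m = 1010 → c = 00111011, weight = 5.
  m = 0110 → c = 01110000, weight = 3.
  m = 1110 → c = 10100110, weight = 4.
  m = 0001 → c = 11111101, weight = 7.
  m = 1001 → c = 00101011, weight = 4.
  m = 0101 → c = 01100000, weight = 2.
  m = 1101 → c = 10110110, weight = 5.
  m = 0011 → c = 00010000, weight = 1.
  m = 1011 → c = 11000110, weight = 4.
  m = 0111 → c = 10001101, weight = 4.
  m = 1111 → c = 01011011, weight = 5.
Tally weights:
  weight 0: 1 codewords.
  weight 1: 1 codewords.
  weight 2: 1 codewords.
  weight 3: 1 codewords.
  weight 4: 5 codewords.
  weight 5: 5 codewords.
  weight 6: 1 codewords.
  weight 7: 1 codewords.
Minimum distance d = smallest w > 0 with A_w > 0 = 1.
Sanity: Σ A_w = 16 = 2^4 = 16 ✓.


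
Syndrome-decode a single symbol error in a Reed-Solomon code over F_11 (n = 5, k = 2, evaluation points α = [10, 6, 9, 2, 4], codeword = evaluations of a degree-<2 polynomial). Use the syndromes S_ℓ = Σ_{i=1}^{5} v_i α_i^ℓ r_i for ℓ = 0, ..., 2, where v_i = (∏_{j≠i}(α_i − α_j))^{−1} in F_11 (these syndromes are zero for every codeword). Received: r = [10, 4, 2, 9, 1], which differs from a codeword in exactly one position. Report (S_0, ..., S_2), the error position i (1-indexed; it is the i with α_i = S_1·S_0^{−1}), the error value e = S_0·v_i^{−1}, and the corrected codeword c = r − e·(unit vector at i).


S = (2, 7, 8), error at position 3, error magnitude e = 10, c = [10, 4, 3, 9, 1].

Step 1: column multipliers v_i = (∏_{j≠i}(α_i − α_j))^{−1} mod 11.
  i = 1 (α = 10): (10−6)(10−9)(10−2)(10−4) = 4·1·8·6 = 192 ≡ 5, so v_1 = 5^{−1} = 9 (mod 11).
  i = 2 (α = 6): (6−10)(6−9)(6−2)(6−4) = (−4)·(−3)·4·2 = 96 ≡ 8, so v_2 = 8^{−1} = 7 (mod 11).
  i = 3 (α = 9): (9−10)(9−6)(9−2)(9−4) = (−1)·3·7·5 = −105 ≡ 5, so v_3 = 5^{−1} = 9 (mod 11).
  i = 4 (α = 2): (2−10)(2−6)(2−9)(2−4) = (−8)·(−4)·(−7)·(−2) = 448 ≡ 8, so v_4 = 8^{−1} = 7 (mod 11).
  i = 5 (α = 4): (4−10)(4−6)(4−9)(4−2) = (−6)·(−2)·(−5)·2 = −120 ≡ 1, so v_5 = 1^{−1} = 1 (mod 11).
  v = [9, 7, 9, 7, 1].
Step 2: syndromes of r = [10, 4, 2, 9, 1] (all sums mod 11).
  S_0 = Σ v_i r_i = 9·10 + 7·4 + 9·2 + 7·9 + 1·1 = 200 ≡ 2.
  S_1 = Σ v_i α_i r_i = 9·10·10 + 7·6·4 + 9·9·2 + 7·2·9 + 1·4·1 = 1360 ≡ 7.
  α_i^2 mod 11 = [1, 3, 4, 4, 5].
  S_2 = Σ v_i α_i^2 r_i = 9·1·10 + 7·3·4 + 9·4·2 + 7·4·9 + 1·5·1 = 503 ≡ 8.
  S = (2, 7, 8) ≠ 0, so r is not a codeword (an error is present).
Step 3: locate the error. For a single error e at position i, S_ℓ = v_i·e·α_i^ℓ, so α_err = S_1/S_0.
  S_0^{−1} = 2^{−1} = 6 (mod 11), so α_err = 7·6 = 42 ≡ 9 = α_3. Error position i = 3.
  Consistency check: S_2/S_1 = 8·8 = 64 ≡ 9 = α_err ✓ (single-error assumption holds).
Step 4: error magnitude e = S_0/v_3 = S_0·∏_{j≠3}(α_3 − α_j) = 2·5 = 10 ≡ 10 (mod 11).
Step 5: correct position 3: c_3 = r_3 − e = 2 − 10 ≡ 3 (mod 11). Hence c = [10, 4, 3, 9, 1].
  Check: interpolating c through the α_i gives m(x) = 6 + 7·x (degree < 2) with m(α_i) = c_i for every i, so c is indeed a codeword.


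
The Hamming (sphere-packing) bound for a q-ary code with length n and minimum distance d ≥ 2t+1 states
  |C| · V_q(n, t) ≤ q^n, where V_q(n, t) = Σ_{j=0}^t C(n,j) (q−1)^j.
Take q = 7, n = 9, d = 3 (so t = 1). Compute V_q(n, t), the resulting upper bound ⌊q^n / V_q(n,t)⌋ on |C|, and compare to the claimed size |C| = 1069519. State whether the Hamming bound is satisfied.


V_q(n, t) = 55, q^n = 40353607, Hamming bound = 733701, |C| = 1069519 > bound (violated).

Step 1: Compute V_q(n, t) = Σ_{j=0}^1 C(n, j) (q−1)^j.
  j = 0: C(9,0)·(6)^0 = 1·1 = 1.
  j = 1: C(9,1)·(6)^1 = 9·6 = 54.
  V_q(n, t) = 1 + 54 = 55.
Step 2: q^n = 7^9 = 40353607.
Step 3: Hamming bound ⌊q^n / V_q(n,t)⌋ = ⌊40353607/55⌋ = 733701.
Step 4: Compare |C| = 1069519 to 733701: violated.
The claimed |C| lies above the Hamming bound, so no 7-ary code of length 9 with d ≥ 3 can have 1069519 codewords.


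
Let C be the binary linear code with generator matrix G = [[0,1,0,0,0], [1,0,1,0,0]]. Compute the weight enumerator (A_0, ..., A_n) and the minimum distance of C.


Weight distribution: A_0 = 1, A_1 = 1, A_2 = 1, A_3 = 1. Minimum distance d = 1.

Enumerate all 2^2 = 4 messages m ∈ F_2^2.
For each, compute codeword c = mG in F_2^5, then tally its weight.
  m = 00 → c = 00000, weight = 0.
  m = 10 → c = 01000, weight = 1.
  m = 01 → c = 10100, weight = 2.
  m = 11 → c = 11100, weight = 3.
Tally weights:
  weight 0: 1 codewords.
  weight 1: 1 codewords.
  weight 2: 1 codewords.
  weight 3: 1 codewords.
Minimum distance d = smallest w > 0 with A_w > 0 = 1.
Sanity: Σ A_w = 4 = 2^2 = 4 ✓.


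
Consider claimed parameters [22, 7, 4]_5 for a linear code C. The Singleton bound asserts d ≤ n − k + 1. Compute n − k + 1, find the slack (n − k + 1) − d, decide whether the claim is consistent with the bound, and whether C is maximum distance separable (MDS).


Singleton RHS = n − k + 1 = 16, slack = 12, bound satisfied, not MDS.

Singleton bound: d ≤ n − k + 1.
Here n = 22, k = 7, so n − k + 1 = 16.
Given d = 4, check d ≤ 16: YES.
Slack = (n − k + 1) − d = 12.
The code is NOT MDS (slack = 12 > 0).
Description: the claimed parameters are [22, 7, 4]_5; such a code would be non-MDS.


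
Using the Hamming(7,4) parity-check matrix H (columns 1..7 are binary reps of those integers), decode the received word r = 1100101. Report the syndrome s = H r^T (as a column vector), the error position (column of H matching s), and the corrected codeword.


s = (0, 0, 1)^T, error position = 1, corrected codeword c = 0100101

Compute s = H r^T mod 2 one row at a time:
  s_1 = 0 + 1 + 0 + 1 = 2 ≡ 0 (mod 2).
  s_2 = 1 + 0 + 0 + 1 = 2 ≡ 0 (mod 2).
  s_3 = 1 + 0 + 1 + 1 = 3 ≡ 1 (mod 2).
s = (0, 0, 1)^T — this equals column 1 of H (binary 001), so error is at position 1.
Correct: flip bit 1 of r = 1100101 to get c = 0100101.


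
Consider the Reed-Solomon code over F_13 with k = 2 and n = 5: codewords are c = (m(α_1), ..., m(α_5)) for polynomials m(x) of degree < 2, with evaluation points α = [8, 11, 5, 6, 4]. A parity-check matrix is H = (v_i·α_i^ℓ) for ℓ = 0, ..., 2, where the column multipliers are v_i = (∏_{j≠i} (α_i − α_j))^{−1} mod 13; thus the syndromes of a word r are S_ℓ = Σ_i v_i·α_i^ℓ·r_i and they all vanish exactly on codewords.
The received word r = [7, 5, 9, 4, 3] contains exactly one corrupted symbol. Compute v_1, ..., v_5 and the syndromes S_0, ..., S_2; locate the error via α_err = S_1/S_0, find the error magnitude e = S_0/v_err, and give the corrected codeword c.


S = (7, 2, 8), error at position 5, error magnitude e = 2, c = [7, 5, 9, 4, 1].

Step 1: column multipliers v_i = (∏_{j≠i}(α_i − α_j))^{−1} mod 13.
  i = 1 (α = 8): (8−11)(8−5)(8−6)(8−4) = (−3)·3·2·4 = −72 ≡ 6, so v_1 = 6^{−1} = 11 (mod 13).
  i = 2 (α = 11): (11−8)(11−5)(11−6)(11−4) = 3·6·5·7 = 630 ≡ 6, so v_2 = 6^{−1} = 11 (mod 13).
  i = 3 (α = 5): (5−8)(5−11)(5−6)(5−4) = (−3)·(−6)·(−1)·1 = −18 ≡ 8, so v_3 = 8^{−1} = 5 (mod 13).
  i = 4 (α = 6): (6−8)(6−11)(6−5)(6−4) = (−2)·(−5)·1·2 = 20 ≡ 7, so v_4 = 7^{−1} = 2 (mod 13).
  i = 5 (α = 4): (4−8)(4−11)(4−5)(4−6) = (−4)·(−7)·(−1)·(−2) = 56 ≡ 4, so v_5 = 4^{−1} = 10 (mod 13).
  v = [11, 11, 5, 2, 10].
Step 2: syndromes of r = [7, 5, 9, 4, 3] (all sums mod 13).
  S_0 = Σ v_i r_i = 11·7 + 11·5 + 5·9 + 2·4 + 10·3 = 215 ≡ 7.
  S_1 = Σ v_i α_i r_i = 11·8·7 + 11·11·5 + 5·5·9 + 2·6·4 + 10·4·3 = 1614 ≡ 2.
  α_i^2 mod 13 = [12, 4, 12, 10, 3].
  S_2 = Σ v_i α_i^2 r_i = 11·12·7 + 11·4·5 + 5·12·9 + 2·10·4 + 10·3·3 = 1854 ≡ 8.
  S = (7, 2, 8) ≠ 0, so r is not a codeword (an error is present).
Step 3: locate the error. For a single error e at position i, S_ℓ = v_i·e·α_i^ℓ, so α_err = S_1/S_0.
  S_0^{−1} = 7^{−1} = 2 (mod 13), so α_err = 2·2 = 4 ≡ 4 = α_5. Error position i = 5.
  Consistency check: S_2/S_1 = 8·7 = 56 ≡ 4 = α_err ✓ (single-error assumption holds).
Step 4: error magnitude e = S_0/v_5 = S_0·∏_{j≠5}(α_5 − α_j) = 7·4 = 28 ≡ 2 (mod 13).
Step 5: correct position 5: c_5 = r_5 − e = 3 − 2 ≡ 1 (mod 13). Hence c = [7, 5, 9, 4, 1].
  Check: interpolating c through the α_i gives m(x) = 8 + 8·x (degree < 2) with m(α_i) = c_i for every i, so c is indeed a codeword.


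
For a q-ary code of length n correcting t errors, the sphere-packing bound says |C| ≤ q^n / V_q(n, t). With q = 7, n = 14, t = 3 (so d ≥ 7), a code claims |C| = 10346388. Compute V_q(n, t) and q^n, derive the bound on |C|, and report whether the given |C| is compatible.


V_q(n, t) = 81985, q^n = 678223072849, Hamming bound = 8272526, |C| = 10346388 > bound (violated).

Step 1: Compute V_q(n, t) = Σ_{j=0}^3 C(n, j) (q−1)^j.
  j = 0: C(14,0)·(6)^0 = 1·1 = 1.
  j = 1: C(14,1)·(6)^1 = 14·6 = 84.
  j = 2: C(14,2)·(6)^2 = 91·36 = 3276.
  j = 3: C(14,3)·(6)^3 = 364·216 = 78624.
  V_q(n, t) = 1 + 84 + 3276 + 78624 = 81985.
Step 2: q^n = 7^14 = 678223072849.
Step 3: Hamming bound ⌊q^n / V_q(n,t)⌋ = ⌊678223072849/81985⌋ = 8272526.
Step 4: Compare |C| = 10346388 to 8272526: violated.
The claimed |C| lies above the Hamming bound, so no 7-ary code of length 14 with d ≥ 7 can have 10346388 codewords.


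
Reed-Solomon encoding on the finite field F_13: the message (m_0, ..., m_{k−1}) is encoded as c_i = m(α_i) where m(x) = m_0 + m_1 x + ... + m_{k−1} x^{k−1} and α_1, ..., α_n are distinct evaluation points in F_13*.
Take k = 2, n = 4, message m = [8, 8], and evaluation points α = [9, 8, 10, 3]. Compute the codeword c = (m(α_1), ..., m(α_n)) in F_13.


c = [2, 7, 10, 6]

Message polynomial: m(x) = 8 + 8·x (mod 13).
For each evaluation point α_i, compute m(α_i) mod 13:
  α_1 = 9: Horner steps 8 → 2, so m(9) = 2.
  α_2 = 8: Horner steps 8 → 7, so m(8) = 7.
  α_3 = 10: Horner steps 8 → 10, so m(10) = 10.
  α_4 = 3: Horner steps 8 → 6, so m(3) = 6.
Codeword c = [2, 7, 10, 6] ∈ F_13^4.


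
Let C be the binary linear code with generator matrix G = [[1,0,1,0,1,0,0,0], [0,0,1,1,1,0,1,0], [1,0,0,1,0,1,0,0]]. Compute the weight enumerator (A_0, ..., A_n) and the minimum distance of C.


Weight distribution: A_0 = 1, A_2 = 1, A_3 = 3, A_4 = 2, A_5 = 1. Minimum distance d = 2.

Enumerate all 2^3 = 8 messages m ∈ F_2^3.
For each, compute codeword c = mG in F_2^8, then tally its weight.
  m = 000 → c = 00000000, weight = 0.
  m = 100 → c = 10101000, weight = 3.
  m = 010 → c = 00111010, weight = 4.
  m = 110 → c = 10010010, weight = 3.
  m = 001 → c = 10010100, weight = 3.
  m = 101 → c = 00111100, weight = 4.
  m = 011 → c = 10101110, weight = 5.
  m = 111 → c = 00000110, weight = 2.
Tally weights:
  weight 0: 1 codewords.
  weight 2: 1 codewords.
  weight 3: 3 codewords.
  weight 4: 2 codewords.
  weight 5: 1 codewords.
Minimum distance d = smallest w > 0 with A_w > 0 = 2.
Sanity: Σ A_w = 8 = 2^3 = 8 ✓.


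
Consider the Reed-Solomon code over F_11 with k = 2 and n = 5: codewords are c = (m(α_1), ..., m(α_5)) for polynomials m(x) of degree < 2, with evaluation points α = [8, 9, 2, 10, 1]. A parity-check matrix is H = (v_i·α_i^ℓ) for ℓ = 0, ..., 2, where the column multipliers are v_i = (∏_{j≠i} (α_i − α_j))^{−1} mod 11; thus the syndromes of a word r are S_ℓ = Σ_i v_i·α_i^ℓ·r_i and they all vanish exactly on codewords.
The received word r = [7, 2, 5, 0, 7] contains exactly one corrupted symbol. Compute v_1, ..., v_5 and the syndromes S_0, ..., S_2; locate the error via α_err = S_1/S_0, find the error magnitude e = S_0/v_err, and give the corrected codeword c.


S = (2, 5, 7), error at position 1, error magnitude e = 3, c = [4, 2, 5, 0, 7].

Step 1: column multipliers v_i = (∏_{j≠i}(α_i − α_j))^{−1} mod 11.
  i = 1 (α = 8): (8−9)(8−2)(8−10)(8−1) = (−1)·6·(−2)·7 = 84 ≡ 7, so v_1 = 7^{−1} = 8 (mod 11).
  i = 2 (α = 9): (9−8)(9−2)(9−10)(9−1) = 1·7·(−1)·8 = −56 ≡ 10, so v_2 = 10^{−1} = 10 (mod 11).
  i = 3 (α = 2): (2−8)(2−9)(2−10)(2−1) = (−6)·(−7)·(−8)·1 = −336 ≡ 5, so v_3 = 5^{−1} = 9 (mod 11).
  i = 4 (α = 10): (10−8)(10−9)(10−2)(10−1) = 2·1·8·9 = 144 ≡ 1, so v_4 = 1^{−1} = 1 (mod 11).
  i = 5 (α = 1): (1−8)(1−9)(1−2)(1−10) = (−7)·(−8)·(−1)·(−9) = 504 ≡ 9, so v_5 = 9^{−1} = 5 (mod 11).
  v = [8, 10, 9, 1, 5].
Step 2: syndromes of r = [7, 2, 5, 0, 7] (all sums mod 11).
  S_0 = Σ v_i r_i = 8·7 + 10·2 + 9·5 + 1·0 + 5·7 = 156 ≡ 2.
  S_1 = Σ v_i α_i r_i = 8·8·7 + 10·9·2 + 9·2·5 + 1·10·0 + 5·1·7 = 753 ≡ 5.
  α_i^2 mod 11 = [9, 4, 4, 1, 1].
  S_2 = Σ v_i α_i^2 r_i = 8·9·7 + 10·4·2 + 9·4·5 + 1·1·0 + 5·1·7 = 799 ≡ 7.
  S = (2, 5, 7) ≠ 0, so r is not a codeword (an error is present).
Step 3: locate the error. For a single error e at position i, S_ℓ = v_i·e·α_i^ℓ, so α_err = S_1/S_0.
  S_0^{−1} = 2^{−1} = 6 (mod 11), so α_err = 5·6 = 30 ≡ 8 = α_1. Error position i = 1.
  Consistency check: S_2/S_1 = 7·9 = 63 ≡ 8 = α_err ✓ (single-error assumption holds).
Step 4: error magnitude e = S_0/v_1 = S_0·∏_{j≠1}(α_1 − α_j) = 2·7 = 14 ≡ 3 (mod 11).
Step 5: correct position 1: c_1 = r_1 − e = 7 − 3 ≡ 4 (mod 11). Hence c = [4, 2, 5, 0, 7].
  Check: interpolating c through the α_i gives m(x) = 9 + 9·x (degree < 2) with m(α_i) = c_i for every i, so c is indeed a codeword.


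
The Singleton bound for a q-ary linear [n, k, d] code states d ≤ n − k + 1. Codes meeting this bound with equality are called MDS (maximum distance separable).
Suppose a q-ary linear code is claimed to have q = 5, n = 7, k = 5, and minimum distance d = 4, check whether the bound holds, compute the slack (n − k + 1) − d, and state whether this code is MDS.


Singleton RHS = n − k + 1 = 3, slack = -1, bound violated (no such code; not MDS).

Singleton bound: d ≤ n − k + 1.
Here n = 7, k = 5, so n − k + 1 = 3.
Given d = 4, check d ≤ 3: NO.
Slack = (n − k + 1) − d = -1.
The slack is negative: d = 4 exceeds n − k + 1 = 3 by 1, so the Singleton bound is violated and no linear [7, 5, 4]_5 code can exist. In particular it is not MDS (MDS requires d = n − k + 1 exactly).
Description: the claimed parameters are [7, 5, 4]_5; such a code would be impossible (violates the Singleton bound).


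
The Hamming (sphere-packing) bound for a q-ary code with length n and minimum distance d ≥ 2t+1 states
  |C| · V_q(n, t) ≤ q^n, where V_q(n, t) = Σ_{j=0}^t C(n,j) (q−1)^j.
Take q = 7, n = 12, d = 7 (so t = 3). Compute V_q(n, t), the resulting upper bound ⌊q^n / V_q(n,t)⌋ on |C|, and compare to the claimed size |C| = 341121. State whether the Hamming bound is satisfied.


V_q(n, t) = 49969, q^n = 13841287201, Hamming bound = 276997, |C| = 341121 > bound (violated).

Step 1: Compute V_q(n, t) = Σ_{j=0}^3 C(n, j) (q−1)^j.
  j = 0: C(12,0)·(6)^0 = 1·1 = 1.
  j = 1: C(12,1)·(6)^1 = 12·6 = 72.
  j = 2: C(12,2)·(6)^2 = 66·36 = 2376.
  j = 3: C(12,3)·(6)^3 = 220·216 = 47520.
  V_q(n, t) = 1 + 72 + 2376 + 47520 = 49969.
Step 2: q^n = 7^12 = 13841287201.
Step 3: Hamming bound ⌊q^n / V_q(n,t)⌋ = ⌊13841287201/49969⌋ = 276997.
Step 4: Compare |C| = 341121 to 276997: violated.
The claimed |C| lies above the Hamming bound, so no 7-ary code of length 12 with d ≥ 7 can have 341121 codewords.


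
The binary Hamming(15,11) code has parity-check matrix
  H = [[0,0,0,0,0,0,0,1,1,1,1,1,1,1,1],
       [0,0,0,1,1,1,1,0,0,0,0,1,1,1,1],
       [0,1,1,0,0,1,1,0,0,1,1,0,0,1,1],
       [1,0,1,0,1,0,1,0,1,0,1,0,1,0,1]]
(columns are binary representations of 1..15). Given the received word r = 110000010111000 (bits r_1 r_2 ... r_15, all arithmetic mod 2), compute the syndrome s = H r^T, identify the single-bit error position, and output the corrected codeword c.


s = (0, 1, 1, 0)^T, error position = 6, corrected codeword c = 110001010111000

Compute s = H r^T mod 2 one row at a time:
  s_1 = 1 + 0 + 1 + 1 + 1 + 0 + 0 + 0 = 4 ≡ 0 (mod 2).
  s_2 = 0 + 0 + 0 + 0 + 1 + 0 + 0 + 0 = 1 ≡ 1 (mod 2).
  s_3 = 1 + 0 + 0 + 0 + 1 + 1 + 0 + 0 = 3 ≡ 1 (mod 2).
  s_4 = 1 + 0 + 0 + 0 + 0 + 1 + 0 + 0 = 2 ≡ 0 (mod 2).
s = (0, 1, 1, 0)^T — this equals column 6 of H (binary 0110), so error is at position 6.
Correct: flip bit 6 of r = 110000010111000 to get c = 110001010111000.


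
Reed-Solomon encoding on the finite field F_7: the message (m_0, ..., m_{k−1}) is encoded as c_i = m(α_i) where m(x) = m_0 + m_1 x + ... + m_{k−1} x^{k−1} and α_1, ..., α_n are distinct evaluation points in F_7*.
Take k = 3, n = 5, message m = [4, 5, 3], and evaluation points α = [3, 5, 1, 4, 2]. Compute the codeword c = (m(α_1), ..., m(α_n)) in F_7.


c = [4, 6, 5, 2, 5]

Message polynomial: m(x) = 4 + 5·x + 3·x^2 (mod 7).
For each evaluation point α_i, compute m(α_i) mod 7:
  α_1 = 3: Horner steps 3 → 0 → 4, so m(3) = 4.
  α_2 = 5: Horner steps 3 → 6 → 6, so m(5) = 6.
  α_3 = 1: Horner steps 3 → 1 → 5, so m(1) = 5.
  α_4 = 4: Horner steps 3 → 3 → 2, so m(4) = 2.
  α_5 = 2: Horner steps 3 → 4 → 5, so m(2) = 5.
Codeword c = [4, 6, 5, 2, 5] ∈ F_7^5.


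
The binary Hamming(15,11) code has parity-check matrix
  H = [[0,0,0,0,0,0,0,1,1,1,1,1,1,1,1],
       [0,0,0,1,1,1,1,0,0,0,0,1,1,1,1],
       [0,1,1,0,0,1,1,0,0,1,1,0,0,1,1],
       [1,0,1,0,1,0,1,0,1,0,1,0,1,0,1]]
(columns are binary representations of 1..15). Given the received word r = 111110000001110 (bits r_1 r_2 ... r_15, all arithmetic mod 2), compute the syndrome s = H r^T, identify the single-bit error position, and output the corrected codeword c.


s = (1, 1, 1, 0)^T, error position = 14, corrected codeword c = 111110000001100

Compute s = H r^T mod 2 one row at a time:
  s_1 = 0 + 0 + 0 + 0 + 1 + 1 + 1 + 0 = 3 ≡ 1 (mod 2).
  s_2 = 1 + 1 + 0 + 0 + 1 + 1 + 1 + 0 = 5 ≡ 1 (mod 2).
  s_3 = 1 + 1 + 0 + 0 + 0 + 0 + 1 + 0 = 3 ≡ 1 (mod 2).
  s_4 = 1 + 1 + 1 + 0 + 0 + 0 + 1 + 0 = 4 ≡ 0 (mod 2).
s = (1, 1, 1, 0)^T — this equals column 14 of H (binary 1110), so error is at position 14.
Correct: flip bit 14 of r = 111110000001110 to get c = 111110000001100.


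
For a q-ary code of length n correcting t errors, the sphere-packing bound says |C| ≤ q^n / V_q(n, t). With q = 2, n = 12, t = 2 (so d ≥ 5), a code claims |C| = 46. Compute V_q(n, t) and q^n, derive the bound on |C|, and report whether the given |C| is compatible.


V_q(n, t) = 79, q^n = 4096, Hamming bound = 51, |C| = 46 ≤ bound (satisfied).

Step 1: Compute V_q(n, t) = Σ_{j=0}^2 C(n, j) (q−1)^j.
  j = 0: C(12,0)·(1)^0 = 1·1 = 1.
  j = 1: C(12,1)·(1)^1 = 12·1 = 12.
  j = 2: C(12,2)·(1)^2 = 66·1 = 66.
  V_q(n, t) = 1 + 12 + 66 = 79.
Step 2: q^n = 2^12 = 4096.
Step 3: Hamming bound ⌊q^n / V_q(n,t)⌋ = ⌊4096/79⌋ = 51.
Step 4: Compare |C| = 46 to 51: satisfied.
The claimed |C| lies below the Hamming bound.


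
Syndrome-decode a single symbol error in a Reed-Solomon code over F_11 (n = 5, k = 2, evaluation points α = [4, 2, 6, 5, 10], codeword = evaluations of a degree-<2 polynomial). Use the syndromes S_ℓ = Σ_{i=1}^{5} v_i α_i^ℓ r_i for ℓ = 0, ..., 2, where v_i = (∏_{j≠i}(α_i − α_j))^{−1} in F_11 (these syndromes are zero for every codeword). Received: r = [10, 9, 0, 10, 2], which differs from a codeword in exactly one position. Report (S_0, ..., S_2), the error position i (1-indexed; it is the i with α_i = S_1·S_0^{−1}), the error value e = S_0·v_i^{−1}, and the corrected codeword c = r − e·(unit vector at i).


S = (4, 9, 1), error at position 4, error magnitude e = 5, c = [10, 9, 0, 5, 2].

Step 1: column multipliers v_i = (∏_{j≠i}(α_i − α_j))^{−1} mod 11.
  i = 1 (α = 4): (4−2)(4−6)(4−5)(4−10) = 2·(−2)·(−1)·(−6) = −24 ≡ 9, so v_1 = 9^{−1} = 5 (mod 11).
  i = 2 (α = 2): (2−4)(2−6)(2−5)(2−10) = (−2)·(−4)·(−3)·(−8) = 192 ≡ 5, so v_2 = 5^{−1} = 9 (mod 11).
  i = 3 (α = 6): (6−4)(6−2)(6−5)(6−10) = 2·4·1·(−4) = −32 ≡ 1, so v_3 = 1^{−1} = 1 (mod 11).
  i = 4 (α = 5): (5−4)(5−2)(5−6)(5−10) = 1·3·(−1)·(−5) = 15 ≡ 4, so v_4 = 4^{−1} = 3 (mod 11).
  i = 5 (α = 10): (10−4)(10−2)(10−6)(10−5) = 6·8·4·5 = 960 ≡ 3, so v_5 = 3^{−1} = 4 (mod 11).
  v = [5, 9, 1, 3, 4].
Step 2: syndromes of r = [10, 9, 0, 10, 2] (all sums mod 11).
  S_0 = Σ v_i r_i = 5·10 + 9·9 + 1·0 + 3·10 + 4·2 = 169 ≡ 4.
  S_1 = Σ v_i α_i r_i = 5·4·10 + 9·2·9 + 1·6·0 + 3·5·10 + 4·10·2 = 592 ≡ 9.
  α_i^2 mod 11 = [5, 4, 3, 3, 1].
  S_2 = Σ v_i α_i^2 r_i = 5·5·10 + 9·4·9 + 1·3·0 + 3·3·10 + 4·1·2 = 672 ≡ 1.
  S = (4, 9, 1) ≠ 0, so r is not a codeword (an error is present).
Step 3: locate the error. For a single error e at position i, S_ℓ = v_i·e·α_i^ℓ, so α_err = S_1/S_0.
  S_0^{−1} = 4^{−1} = 3 (mod 11), so α_err = 9·3 = 27 ≡ 5 = α_4. Error position i = 4.
  Consistency check: S_2/S_1 = 1·5 = 5 ≡ 5 = α_err ✓ (single-error assumption holds).
Step 4: error magnitude e = S_0/v_4 = S_0·∏_{j≠4}(α_4 − α_j) = 4·4 = 16 ≡ 5 (mod 11).
Step 5: correct position 4: c_4 = r_4 − e = 10 − 5 ≡ 5 (mod 11). Hence c = [10, 9, 0, 5, 2].
  Check: interpolating c through the α_i gives m(x) = 8 + 6·x (degree < 2) with m(α_i) = c_i for every i, so c is indeed a codeword.


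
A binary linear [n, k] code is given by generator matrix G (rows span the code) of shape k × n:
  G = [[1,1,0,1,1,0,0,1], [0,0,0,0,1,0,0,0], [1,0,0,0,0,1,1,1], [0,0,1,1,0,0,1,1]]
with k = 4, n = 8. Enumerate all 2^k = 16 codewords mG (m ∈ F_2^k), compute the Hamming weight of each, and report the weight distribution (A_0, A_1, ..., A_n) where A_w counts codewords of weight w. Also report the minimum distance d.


Weight distribution: A_0 = 1, A_1 = 1, A_4 = 7, A_5 = 7. Minimum distance d = 1.

Enumerate all 2^4 = 16 messages m ∈ F_2^4.
For each, compute codeword c = mG in F_2^8, then tally its weight.
  m = 0000 → c = 00000000, weight = 0.
  m = 1000 → c = 11011001, weight = 5.
  m = 0100 → c = 00001000, weight = 1.
  m = 1100 → c = 11010001, weight = 4.
  m = 0010 → c = 10000111, weight = 4.
  m = 1010 → c = 01011110, weight = 5.
  m = 0110 → c = 10001111, weight = 5.
  m = 1110 → c = 01010110, weight = 4.
  m = 0001 → c = 00110011, weight = 4.
  m = 1001 → c = 11101010, weight = 5.
  m = 0101 → c = 00111011, weight = 5.
  m = 1101 → c = 11100010, weight = 4.
  m = 0011 → c = 10110100, weight = 4.
  m = 1011 → c = 01101101, weight = 5.
  m = 0111 → c = 10111100, weight = 5.
  m = 1111 → c = 01100101, weight = 4.
Tally weights:
  weight 0: 1 codewords.
  weight 1: 1 codewords.
  weight 4: 7 codewords.
  weight 5: 7 codewords.
Minimum distance d = smallest w > 0 with A_w > 0 = 1.
Sanity: Σ A_w = 16 = 2^4 = 16 ✓.


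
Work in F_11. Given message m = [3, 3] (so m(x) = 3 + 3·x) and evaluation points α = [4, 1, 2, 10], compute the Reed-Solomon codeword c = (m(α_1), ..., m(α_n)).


c = [4, 6, 9, 0]

Message polynomial: m(x) = 3 + 3·x (mod 11).
For each evaluation point α_i, compute m(α_i) mod 11:
  α_1 = 4: Horner steps 3 → 4, so m(4) = 4.
  α_2 = 1: Horner steps 3 → 6, so m(1) = 6.
  α_3 = 2: Horner steps 3 → 9, so m(2) = 9.
  α_4 = 10: Horner steps 3 → 0, so m(10) = 0.
Codeword c = [4, 6, 9, 0] ∈ F_11^4.


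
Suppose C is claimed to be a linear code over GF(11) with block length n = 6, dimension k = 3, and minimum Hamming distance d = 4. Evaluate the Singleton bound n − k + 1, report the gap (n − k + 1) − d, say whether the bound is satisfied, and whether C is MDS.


Singleton RHS = n − k + 1 = 4, slack = 0, bound satisfied, MDS.

Singleton bound: d ≤ n − k + 1.
Here n = 6, k = 3, so n − k + 1 = 4.
Given d = 4, check d ≤ 4: YES.
Slack = (n − k + 1) − d = 0.
The code is MDS (slack = 0).
Description: the claimed parameters are [6, 3, 4]_11; such a code would be MDS (meets Singleton bound).


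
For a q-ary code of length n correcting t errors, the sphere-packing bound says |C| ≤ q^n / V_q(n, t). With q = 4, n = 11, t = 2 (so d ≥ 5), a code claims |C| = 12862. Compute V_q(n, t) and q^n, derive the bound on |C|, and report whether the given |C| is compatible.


V_q(n, t) = 529, q^n = 4194304, Hamming bound = 7928, |C| = 12862 > bound (violated).

Step 1: Compute V_q(n, t) = Σ_{j=0}^2 C(n, j) (q−1)^j.
  j = 0: C(11,0)·(3)^0 = 1·1 = 1.
  j = 1: C(11,1)·(3)^1 = 11·3 = 33.
  j = 2: C(11,2)·(3)^2 = 55·9 = 495.
  V_q(n, t) = 1 + 33 + 495 = 529.
Step 2: q^n = 4^11 = 4194304.
Step 3: Hamming bound ⌊q^n / V_q(n,t)⌋ = ⌊4194304/529⌋ = 7928.
Step 4: Compare |C| = 12862 to 7928: violated.
The claimed |C| lies above the Hamming bound, so no 4-ary code of length 11 with d ≥ 5 can have 12862 codewords.


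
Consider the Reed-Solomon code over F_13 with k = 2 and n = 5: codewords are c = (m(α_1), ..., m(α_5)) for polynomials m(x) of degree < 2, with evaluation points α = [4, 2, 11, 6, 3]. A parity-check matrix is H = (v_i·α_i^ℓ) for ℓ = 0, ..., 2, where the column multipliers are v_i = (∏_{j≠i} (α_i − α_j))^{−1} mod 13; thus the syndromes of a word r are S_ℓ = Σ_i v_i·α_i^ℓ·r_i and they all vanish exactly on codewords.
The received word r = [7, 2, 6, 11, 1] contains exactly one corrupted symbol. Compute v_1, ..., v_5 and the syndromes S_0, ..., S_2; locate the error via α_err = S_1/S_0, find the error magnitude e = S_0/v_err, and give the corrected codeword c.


S = (10, 1, 4), error at position 1, error magnitude e = 7, c = [0, 2, 6, 11, 1].

Step 1: column multipliers v_i = (∏_{j≠i}(α_i − α_j))^{−1} mod 13.
  i = 1 (α = 4): (4−2)(4−11)(4−6)(4−3) = 2·(−7)·(−2)·1 = 28 ≡ 2, so v_1 = 2^{−1} = 7 (mod 13).
  i = 2 (α = 2): (2−4)(2−11)(2−6)(2−3) = (−2)·(−9)·(−4)·(−1) = 72 ≡ 7, so v_2 = 7^{−1} = 2 (mod 13).
  i = 3 (α = 11): (11−4)(11−2)(11−6)(11−3) = 7·9·5·8 = 2520 ≡ 11, so v_3 = 11^{−1} = 6 (mod 13).
  i = 4 (α = 6): (6−4)(6−2)(6−11)(6−3) = 2·4·(−5)·3 = −120 ≡ 10, so v_4 = 10^{−1} = 4 (mod 13).
  i = 5 (α = 3): (3−4)(3−2)(3−11)(3−6) = (−1)·1·(−8)·(−3) = −24 ≡ 2, so v_5 = 2^{−1} = 7 (mod 13).
  v = [7, 2, 6, 4, 7].
Step 2: syndromes of r = [7, 2, 6, 11, 1] (all sums mod 13).
  S_0 = Σ v_i r_i = 7·7 + 2·2 + 6·6 + 4·11 + 7·1 = 140 ≡ 10.
  S_1 = Σ v_i α_i r_i = 7·4·7 + 2·2·2 + 6·11·6 + 4·6·11 + 7·3·1 = 885 ≡ 1.
  α_i^2 mod 13 = [3, 4, 4, 10, 9].
  S_2 = Σ v_i α_i^2 r_i = 7·3·7 + 2·4·2 + 6·4·6 + 4·10·11 + 7·9·1 = 810 ≡ 4.
  S = (10, 1, 4) ≠ 0, so r is not a codeword (an error is present).
Step 3: locate the error. For a single error e at position i, S_ℓ = v_i·e·α_i^ℓ, so α_err = S_1/S_0.
  S_0^{−1} = 10^{−1} = 4 (mod 13), so α_err = 1·4 = 4 ≡ 4 = α_1. Error position i = 1.
  Consistency check: S_2/S_1 = 4·1 = 4 ≡ 4 = α_err ✓ (single-error assumption holds).
Step 4: error magnitude e = S_0/v_1 = S_0·∏_{j≠1}(α_1 − α_j) = 10·2 = 20 ≡ 7 (mod 13).
Step 5: correct position 1: c_1 = r_1 − e = 7 − 7 ≡ 0 (mod 13). Hence c = [0, 2, 6, 11, 1].
  Check: interpolating c through the α_i gives m(x) = 4 + 12·x (degree < 2) with m(α_i) = c_i for every i, so c is indeed a codeword.


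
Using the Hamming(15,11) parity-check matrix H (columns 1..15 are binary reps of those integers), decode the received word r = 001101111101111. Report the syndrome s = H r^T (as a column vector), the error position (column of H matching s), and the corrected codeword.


s = (1, 1, 0, 1)^T, error position = 13, corrected codeword c = 001101111101011

Compute s = H r^T mod 2 one row at a time:
  s_1 = 1 + 1 + 1 + 0 + 1 + 1 + 1 + 1 = 7 ≡ 1 (mod 2).
  s_2 = 1 + 0 + 1 + 1 + 1 + 1 + 1 + 1 = 7 ≡ 1 (mod 2).
  s_3 = 0 + 1 + 1 + 1 + 1 + 0 + 1 + 1 = 6 ≡ 0 (mod 2).
  s_4 = 0 + 1 + 0 + 1 + 1 + 0 + 1 + 1 = 5 ≡ 1 (mod 2).
s = (1, 1, 0, 1)^T — this equals column 13 of H (binary 1101), so error is at position 13.
Correct: flip bit 13 of r = 001101111101111 to get c = 001101111101011.


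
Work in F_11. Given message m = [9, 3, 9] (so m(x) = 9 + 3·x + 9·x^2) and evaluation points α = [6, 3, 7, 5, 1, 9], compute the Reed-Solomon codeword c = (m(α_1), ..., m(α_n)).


c = [10, 0, 9, 7, 10, 6]

Message polynomial: m(x) = 9 + 3·x + 9·x^2 (mod 11).
For each evaluation point α_i, compute m(α_i) mod 11:
  α_1 = 6: Horner steps 9 → 2 → 10, so m(6) = 10.
  α_2 = 3: Horner steps 9 → 8 → 0, so m(3) = 0.
  α_3 = 7: Horner steps 9 → 0 → 9, so m(7) = 9.
  α_4 = 5: Horner steps 9 → 4 → 7, so m(5) = 7.
  α_5 = 1: Horner steps 9 → 1 → 10, so m(1) = 10.
  α_6 = 9: Horner steps 9 → 7 → 6, so m(9) = 6.
Codeword c = [10, 0, 9, 7, 10, 6] ∈ F_11^6.


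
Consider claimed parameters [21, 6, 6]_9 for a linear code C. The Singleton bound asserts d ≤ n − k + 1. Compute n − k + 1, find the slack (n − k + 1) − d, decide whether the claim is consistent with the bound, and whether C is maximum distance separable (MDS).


Singleton RHS = n − k + 1 = 16, slack = 10, bound satisfied, not MDS.

Singleton bound: d ≤ n − k + 1.
Here n = 21, k = 6, so n − k + 1 = 16.
Given d = 6, check d ≤ 16: YES.
Slack = (n − k + 1) − d = 10.
The code is NOT MDS (slack = 10 > 0).
Description: the claimed parameters are [21, 6, 6]_9; such a code would be non-MDS.


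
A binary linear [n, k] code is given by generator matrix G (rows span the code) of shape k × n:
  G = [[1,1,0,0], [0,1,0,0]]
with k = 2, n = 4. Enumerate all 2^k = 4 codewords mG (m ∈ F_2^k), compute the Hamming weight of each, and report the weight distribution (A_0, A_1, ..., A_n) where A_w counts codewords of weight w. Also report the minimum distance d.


Weight distribution: A_0 = 1, A_1 = 2, A_2 = 1. Minimum distance d = 1.

Enumerate all 2^2 = 4 messages m ∈ F_2^2.
For each, compute codeword c = mG in F_2^4, then tally its weight.
  m = 00 → c = 0000, weight = 0.
  m = 10 → c = 1100, weight = 2.
  m = 01 → c = 0100, weight = 1.
  m = 11 → c = 1000, weight = 1.
Tally weights:
  weight 0: 1 codewords.
  weight 1: 2 codewords.
  weight 2: 1 codewords.
Minimum distance d = smallest w > 0 with A_w > 0 = 1.
Sanity: Σ A_w = 4 = 2^2 = 4 ✓.


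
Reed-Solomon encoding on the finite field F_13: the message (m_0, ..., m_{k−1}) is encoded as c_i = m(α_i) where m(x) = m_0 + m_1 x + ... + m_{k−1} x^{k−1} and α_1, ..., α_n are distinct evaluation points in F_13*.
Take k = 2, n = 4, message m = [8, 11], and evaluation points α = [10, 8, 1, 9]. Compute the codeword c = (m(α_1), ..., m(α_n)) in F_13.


c = [1, 5, 6, 3]

Message polynomial: m(x) = 8 + 11·x (mod 13).
For each evaluation point α_i, compute m(α_i) mod 13:
  α_1 = 10: Horner steps 11 → 1, so m(10) = 1.
  α_2 = 8: Horner steps 11 → 5, so m(8) = 5.
  α_3 = 1: Horner steps 11 → 6, so m(1) = 6.
  α_4 = 9: Horner steps 11 → 3, so m(9) = 3.
Codeword c = [1, 5, 6, 3] ∈ F_13^4.


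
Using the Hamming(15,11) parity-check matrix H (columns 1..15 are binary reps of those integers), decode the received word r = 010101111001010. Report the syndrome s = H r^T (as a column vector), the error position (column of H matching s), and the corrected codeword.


s = (0, 1, 0, 0)^T, error position = 4, corrected codeword c = 010001111001010

Compute s = H r^T mod 2 one row at a time:
  s_1 = 1 + 1 + 0 + 0 + 1 + 0 + 1 + 0 = 4 ≡ 0 (mod 2).
  s_2 = 1 + 0 + 1 + 1 + 1 + 0 + 1 + 0 = 5 ≡ 1 (mod 2).
  s_3 = 1 + 0 + 1 + 1 + 0 + 0 + 1 + 0 = 4 ≡ 0 (mod 2).
  s_4 = 0 + 0 + 0 + 1 + 1 + 0 + 0 + 0 = 2 ≡ 0 (mod 2).
s = (0, 1, 0, 0)^T — this equals column 4 of H (binary 0100), so error is at position 4.
Correct: flip bit 4 of r = 010101111001010 to get c = 010001111001010.


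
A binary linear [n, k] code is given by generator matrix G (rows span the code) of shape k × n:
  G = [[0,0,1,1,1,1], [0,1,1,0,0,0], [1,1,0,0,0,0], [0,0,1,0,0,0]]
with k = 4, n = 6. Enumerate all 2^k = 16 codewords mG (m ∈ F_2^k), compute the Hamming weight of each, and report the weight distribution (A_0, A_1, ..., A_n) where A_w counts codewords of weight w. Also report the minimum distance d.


Weight distribution: A_0 = 1, A_1 = 3, A_2 = 3, A_3 = 2, A_4 = 3, A_5 = 3, A_6 = 1. Minimum distance d = 1.

Enumerate all 2^4 = 16 messages m ∈ F_2^4.
For each, compute codeword c = mG in F_2^6, then tally its weight.
  m = 0000 → c = 000000, weight = 0.
  m = 1000 → c = 001111, weight = 4.
  m = 0100 → c = 011000, weight = 2.
  m = 1100 → c = 010111, weight = 4.
  m = 0010 → c = 110000, weight = 2.
  m = 1010 → c = 111111, weight = 6.
  m = 0110 → c = 101000, weight = 2.
  m = 1110 → c = 100111, weight = 4.
  m = 0001 → c = 001000, weight = 1.
  m = 1001 → c = 000111, weight = 3.
  m = 0101 → c = 010000, weight = 1.
  m = 1101 → c = 011111, weight = 5.
  m = 0011 → c = 111000, weight = 3.
  m = 1011 → c = 110111, weight = 5.
  m = 0111 → c = 100000, weight = 1.
  m = 1111 → c = 101111, weight = 5.
Tally weights:
  weight 0: 1 codewords.
  weight 1: 3 codewords.
  weight 2: 3 codewords.
  weight 3: 2 codewords.
  weight 4: 3 codewords.
  weight 5: 3 codewords.
  weight 6: 1 codewords.
Minimum distance d = smallest w > 0 with A_w > 0 = 1.
Sanity: Σ A_w = 16 = 2^4 = 16 ✓.


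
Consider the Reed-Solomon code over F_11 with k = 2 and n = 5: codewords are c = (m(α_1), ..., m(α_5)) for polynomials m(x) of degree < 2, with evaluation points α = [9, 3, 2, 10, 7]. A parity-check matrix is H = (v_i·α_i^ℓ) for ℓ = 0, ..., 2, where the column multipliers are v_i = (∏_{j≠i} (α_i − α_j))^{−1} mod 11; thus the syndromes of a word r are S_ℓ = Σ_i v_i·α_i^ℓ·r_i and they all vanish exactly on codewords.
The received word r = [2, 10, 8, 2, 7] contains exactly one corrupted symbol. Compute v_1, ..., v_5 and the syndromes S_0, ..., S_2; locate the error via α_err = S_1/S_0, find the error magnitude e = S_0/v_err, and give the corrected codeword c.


S = (6, 10, 2), error at position 1, error magnitude e = 2, c = [0, 10, 8, 2, 7].

Step 1: column multipliers v_i = (∏_{j≠i}(α_i − α_j))^{−1} mod 11.
  i = 1 (α = 9): (9−3)(9−2)(9−10)(9−7) = 6·7·(−1)·2 = −84 ≡ 4, so v_1 = 4^{−1} = 3 (mod 11).
  i = 2 (α = 3): (3−9)(3−2)(3−10)(3−7) = (−6)·1·(−7)·(−4) = −168 ≡ 8, so v_2 = 8^{−1} = 7 (mod 11).
  i = 3 (α = 2): (2−9)(2−3)(2−10)(2−7) = (−7)·(−1)·(−8)·(−5) = 280 ≡ 5, so v_3 = 5^{−1} = 9 (mod 11).
  i = 4 (α = 10): (10−9)(10−3)(10−2)(10−7) = 1·7·8·3 = 168 ≡ 3, so v_4 = 3^{−1} = 4 (mod 11).
  i = 5 (α = 7): (7−9)(7−3)(7−2)(7−10) = (−2)·4·5·(−3) = 120 ≡ 10, so v_5 = 10^{−1} = 10 (mod 11).
  v = [3, 7, 9, 4, 10].
Step 2: syndromes of r = [2, 10, 8, 2, 7] (all sums mod 11).
  S_0 = Σ v_i r_i = 3·2 + 7·10 + 9·8 + 4·2 + 10·7 = 226 ≡ 6.
  S_1 = Σ v_i α_i r_i = 3·9·2 + 7·3·10 + 9·2·8 + 4·10·2 + 10·7·7 = 978 ≡ 10.
  α_i^2 mod 11 = [4, 9, 4, 1, 5].
  S_2 = Σ v_i α_i^2 r_i = 3·4·2 + 7·9·10 + 9·4·8 + 4·1·2 + 10·5·7 = 1300 ≡ 2.
  S = (6, 10, 2) ≠ 0, so r is not a codeword (an error is present).
Step 3: locate the error. For a single error e at position i, S_ℓ = v_i·e·α_i^ℓ, so α_err = S_1/S_0.
  S_0^{−1} = 6^{−1} = 2 (mod 11), so α_err = 10·2 = 20 ≡ 9 = α_1. Error position i = 1.
  Consistency check: S_2/S_1 = 2·10 = 20 ≡ 9 = α_err ✓ (single-error assumption holds).
Step 4: error magnitude e = S_0/v_1 = S_0·∏_{j≠1}(α_1 − α_j) = 6·4 = 24 ≡ 2 (mod 11).
Step 5: correct position 1: c_1 = r_1 − e = 2 − 2 ≡ 0 (mod 11). Hence c = [0, 10, 8, 2, 7].
  Check: interpolating c through the α_i gives m(x) = 4 + 2·x (degree < 2) with m(α_i) = c_i for every i, so c is indeed a codeword.


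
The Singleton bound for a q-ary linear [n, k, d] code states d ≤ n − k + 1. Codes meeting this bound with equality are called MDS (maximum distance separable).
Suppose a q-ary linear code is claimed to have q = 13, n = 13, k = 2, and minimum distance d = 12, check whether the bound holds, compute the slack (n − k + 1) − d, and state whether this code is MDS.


Singleton RHS = n − k + 1 = 12, slack = 0, bound satisfied, MDS.

Singleton bound: d ≤ n − k + 1.
Here n = 13, k = 2, so n − k + 1 = 12.
Given d = 12, check d ≤ 12: YES.
Slack = (n − k + 1) − d = 0.
The code is MDS (slack = 0).
Description: the claimed parameters are [13, 2, 12]_13; such a code would be MDS (meets Singleton bound).
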